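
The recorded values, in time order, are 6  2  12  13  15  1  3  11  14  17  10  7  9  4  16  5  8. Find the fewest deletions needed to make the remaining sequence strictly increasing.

Fewest deletions = n − (longest strictly increasing subsequence).
Patience tails:
6 → extends → [6]
2 → replaces 6 → [2]
12 → extends → [2, 12]
13 → extends → [2, 12, 13]
15 → extends → [2, 12, 13, 15]
1 → replaces 2 → [1, 12, 13, 15]
3 → replaces 12 → [1, 3, 13, 15]
11 → replaces 13 → [1, 3, 11, 15]
14 → replaces 15 → [1, 3, 11, 14]
17 → extends → [1, 3, 11, 14, 17]
10 → replaces 11 → [1, 3, 10, 14, 17]
7 → replaces 10 → [1, 3, 7, 14, 17]
9 → replaces 14 → [1, 3, 7, 9, 17]
4 → replaces 7 → [1, 3, 4, 9, 17]
16 → replaces 17 → [1, 3, 4, 9, 16]
5 → replaces 9 → [1, 3, 4, 5, 16]
8 → replaces 16 → [1, 3, 4, 5, 8]
Longest strictly increasing subsequence has length 5, so deletions = 17 − 5 = 12.

12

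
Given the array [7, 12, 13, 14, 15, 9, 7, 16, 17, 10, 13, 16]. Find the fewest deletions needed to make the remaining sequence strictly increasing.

Fewest deletions = n − (longest strictly increasing subsequence).
Patience tails:
7 → extends → [7]
12 → extends → [7, 12]
13 → extends → [7, 12, 13]
14 → extends → [7, 12, 13, 14]
15 → extends → [7, 12, 13, 14, 15]
9 → replaces 12 → [7, 9, 13, 14, 15]
7 → already a tail → [7, 9, 13, 14, 15]
16 → extends → [7, 9, 13, 14, 15, 16]
17 → extends → [7, 9, 13, 14, 15, 16, 17]
10 → replaces 13 → [7, 9, 10, 14, 15, 16, 17]
13 → replaces 14 → [7, 9, 10, 13, 15, 16, 17]
16 → already a tail → [7, 9, 10, 13, 15, 16, 17]
Longest strictly increasing subsequence has length 7, so deletions = 12 − 7 = 5.

5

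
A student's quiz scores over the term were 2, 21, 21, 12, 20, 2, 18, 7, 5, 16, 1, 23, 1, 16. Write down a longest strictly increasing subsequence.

2, 12, 20, 23

Patience tails give the LIS length; then backtrack through the dp parents:
2 → extends → [2]
21 → extends → [2, 21]
21 → already a tail → [2, 21]
12 → replaces 21 → [2, 12]
20 → extends → [2, 12, 20]
2 → already a tail → [2, 12, 20]
18 → replaces 20 → [2, 12, 18]
7 → replaces 12 → [2, 7, 18]
5 → replaces 7 → [2, 5, 18]
16 → replaces 18 → [2, 5, 16]
1 → replaces 2 → [1, 5, 16]
23 → extends → [1, 5, 16, 23]
1 → already a tail → [1, 5, 16, 23]
16 → already a tail → [1, 5, 16, 23]
Length 4; one witness is 2, 12, 20, 23.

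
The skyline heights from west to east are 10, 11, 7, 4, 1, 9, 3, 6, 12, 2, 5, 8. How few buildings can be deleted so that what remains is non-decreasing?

Fewest deletions = n − (longest non-decreasing subsequence).
i:      1  2  3  4  5  6  7  8  9 10 11 12
a[i]:  10 11  7  4  1  9  3  6 12  2  5  8
dp:     1  2  1  1  1  2  2  3  4  2  3  4
max dp = 4, so deletions = 12 − 4 = 8.

8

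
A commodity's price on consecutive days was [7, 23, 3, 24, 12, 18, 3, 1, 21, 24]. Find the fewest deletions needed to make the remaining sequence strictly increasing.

Fewest deletions = n − (longest strictly increasing subsequence).
Patience tails:
7 → extends → [7]
23 → extends → [7, 23]
3 → replaces 7 → [3, 23]
24 → extends → [3, 23, 24]
12 → replaces 23 → [3, 12, 24]
18 → replaces 24 → [3, 12, 18]
3 → already a tail → [3, 12, 18]
1 → replaces 3 → [1, 12, 18]
21 → extends → [1, 12, 18, 21]
24 → extends → [1, 12, 18, 21, 24]
Longest strictly increasing subsequence has length 5, so deletions = 10 − 5 = 5.

5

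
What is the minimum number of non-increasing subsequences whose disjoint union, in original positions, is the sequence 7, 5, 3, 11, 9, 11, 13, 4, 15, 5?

5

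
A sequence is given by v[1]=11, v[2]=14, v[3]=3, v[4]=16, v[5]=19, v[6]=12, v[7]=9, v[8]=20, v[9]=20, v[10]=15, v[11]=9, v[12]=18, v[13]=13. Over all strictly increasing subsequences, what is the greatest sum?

80

Let S[i] be the best sum of a strictly increasing subsequence ending at i:
i:      1  2  3  4  5  6  7  8  9 10 11 12 13
v[i]:  11 14  3 16 19 12  9 20 20 15  9 18 13
S:     11 25  3 41 60 23 12 80 80 40 12 59 36
Maximum is 80 (e.g. 11 + 14 + 16 + 19 + 20).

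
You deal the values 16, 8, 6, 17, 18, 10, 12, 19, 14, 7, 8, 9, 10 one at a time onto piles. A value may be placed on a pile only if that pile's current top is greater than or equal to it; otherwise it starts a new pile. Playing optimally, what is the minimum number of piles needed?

5

The minimum number of non-increasing subsequences covering a sequence equals the length of its longest strictly increasing subsequence.
LIS length is 5 (e.g. 6, 7, 8, 9, 10), so 5 piles are needed.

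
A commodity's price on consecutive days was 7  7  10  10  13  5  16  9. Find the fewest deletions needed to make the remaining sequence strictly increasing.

Fewest deletions = n − (longest strictly increasing subsequence).
Patience tails:
7 → extends → [7]
7 → already a tail → [7]
10 → extends → [7, 10]
10 → already a tail → [7, 10]
13 → extends → [7, 10, 13]
5 → replaces 7 → [5, 10, 13]
16 → extends → [5, 10, 13, 16]
9 → replaces 10 → [5, 9, 13, 16]
Longest strictly increasing subsequence has length 4, so deletions = 8 − 4 = 4.

4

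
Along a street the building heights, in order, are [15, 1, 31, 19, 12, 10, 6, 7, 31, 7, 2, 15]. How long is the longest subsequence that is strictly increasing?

Track the smallest tail for each achievable length (strict):
15 → extends → [15]
1 → replaces 15 → [1]
31 → extends → [1, 31]
19 → replaces 31 → [1, 19]
12 → replaces 19 → [1, 12]
10 → replaces 12 → [1, 10]
6 → replaces 10 → [1, 6]
7 → extends → [1, 6, 7]
31 → extends → [1, 6, 7, 31]
7 → already a tail → [1, 6, 7, 31]
2 → replaces 6 → [1, 2, 7, 31]
15 → replaces 31 → [1, 2, 7, 15]
Four tails, so the longest strictly increasing subsequence has length 4 (e.g. 1, 6, 7, 31).

4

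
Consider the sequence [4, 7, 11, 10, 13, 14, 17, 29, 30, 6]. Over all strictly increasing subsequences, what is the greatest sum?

Let S[i] be the best sum of a strictly increasing subsequence ending at i:
i:       1   2   3   4   5   6   7   8   9  10
a[i]:    4   7  11  10  13  14  17  29  30   6
S:       4  11  22  21  35  49  66  95 125  10
Maximum is 125 (e.g. 4 + 7 + 11 + 13 + 14 + 17 + 29 + 30).

125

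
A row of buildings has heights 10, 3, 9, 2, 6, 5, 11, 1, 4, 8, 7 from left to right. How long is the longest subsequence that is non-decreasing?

Track the smallest tail for each achievable length (allowing ties):
10 → extends → [10]
3 → replaces 10 → [3]
9 → extends → [3, 9]
2 → replaces 3 → [2, 9]
6 → replaces 9 → [2, 6]
5 → replaces 6 → [2, 5]
11 → extends → [2, 5, 11]
1 → replaces 2 → [1, 5, 11]
4 → replaces 5 → [1, 4, 11]
8 → replaces 11 → [1, 4, 8]
7 → replaces 8 → [1, 4, 7]
Three tails, so the longest non-decreasing subsequence has length 3 (e.g. 3, 9, 11).

3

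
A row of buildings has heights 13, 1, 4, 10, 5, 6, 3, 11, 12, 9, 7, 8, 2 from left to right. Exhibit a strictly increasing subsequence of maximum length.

1, 4, 5, 6, 11, 12

Patience tails give the LIS length; then backtrack through the dp parents:
13 → extends → [13]
1 → replaces 13 → [1]
4 → extends → [1, 4]
10 → extends → [1, 4, 10]
5 → replaces 10 → [1, 4, 5]
6 → extends → [1, 4, 5, 6]
3 → replaces 4 → [1, 3, 5, 6]
11 → extends → [1, 3, 5, 6, 11]
12 → extends → [1, 3, 5, 6, 11, 12]
9 → replaces 11 → [1, 3, 5, 6, 9, 12]
7 → replaces 9 → [1, 3, 5, 6, 7, 12]
8 → replaces 12 → [1, 3, 5, 6, 7, 8]
2 → replaces 3 → [1, 2, 5, 6, 7, 8]
Length 6; one witness is 1, 4, 5, 6, 11, 12.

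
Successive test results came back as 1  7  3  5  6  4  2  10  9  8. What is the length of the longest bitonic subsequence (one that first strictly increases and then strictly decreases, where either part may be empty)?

7

inc[i] = longest strictly increasing subsequence ending at i; dec[i] = longest strictly decreasing subsequence starting at i:
i:      1  2  3  4  5  6  7  8  9 10
a[i]:   1  7  3  5  6  4  2 10  9  8
inc:    1  2  2  3  4  3  2  5  5  5
dec:    1  4  2  3  3  2  1  3  2  1
Best peak at i=8 (value 10): inc=5, dec=3, length 5+3−1 = 7.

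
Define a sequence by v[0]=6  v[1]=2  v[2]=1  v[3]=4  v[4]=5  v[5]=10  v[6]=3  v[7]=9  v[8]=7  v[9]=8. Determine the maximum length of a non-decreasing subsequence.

Track the smallest tail for each achievable length (allowing ties):
6 → extends → [6]
2 → replaces 6 → [2]
1 → replaces 2 → [1]
4 → extends → [1, 4]
5 → extends → [1, 4, 5]
10 → extends → [1, 4, 5, 10]
3 → replaces 4 → [1, 3, 5, 10]
9 → replaces 10 → [1, 3, 5, 9]
7 → replaces 9 → [1, 3, 5, 7]
8 → extends → [1, 3, 5, 7, 8]
Five tails, so the longest non-decreasing subsequence has length 5 (e.g. 2, 4, 5, 7, 8).

5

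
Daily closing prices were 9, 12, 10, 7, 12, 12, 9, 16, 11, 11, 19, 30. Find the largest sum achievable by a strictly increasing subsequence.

96

Let S[i] be the best sum of a strictly increasing subsequence ending at i:
i:      1  2  3  4  5  6  7  8  9 10 11 12
a[i]:   9 12 10  7 12 12  9 16 11 11 19 30
S:      9 21 19  7 31 31 16 47 30 30 66 96
Maximum is 96 (e.g. 9 + 10 + 12 + 16 + 19 + 30).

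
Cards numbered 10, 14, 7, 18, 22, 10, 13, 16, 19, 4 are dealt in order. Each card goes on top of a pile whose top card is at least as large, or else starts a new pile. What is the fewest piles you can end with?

5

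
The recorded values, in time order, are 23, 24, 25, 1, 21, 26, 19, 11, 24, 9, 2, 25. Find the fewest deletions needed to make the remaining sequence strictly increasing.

Fewest deletions = n − (longest strictly increasing subsequence).
Patience tails:
23 → extends → [23]
24 → extends → [23, 24]
25 → extends → [23, 24, 25]
1 → replaces 23 → [1, 24, 25]
21 → replaces 24 → [1, 21, 25]
26 → extends → [1, 21, 25, 26]
19 → replaces 21 → [1, 19, 25, 26]
11 → replaces 19 → [1, 11, 25, 26]
24 → replaces 25 → [1, 11, 24, 26]
9 → replaces 11 → [1, 9, 24, 26]
2 → replaces 9 → [1, 2, 24, 26]
25 → replaces 26 → [1, 2, 24, 25]
Longest strictly increasing subsequence has length 4, so deletions = 12 − 4 = 8.

8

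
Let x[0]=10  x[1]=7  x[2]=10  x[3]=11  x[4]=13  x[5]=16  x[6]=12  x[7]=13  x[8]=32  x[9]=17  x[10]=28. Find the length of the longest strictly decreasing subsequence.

Negate each value so 'decreasing' becomes 'increasing', then run patience tails on the negated sequence:
-10 → extends → [-10]
-7 → extends → [-10, -7]
-10 → already a tail → [-10, -7]
-11 → replaces -10 → [-11, -7]
-13 → replaces -11 → [-13, -7]
-16 → replaces -13 → [-16, -7]
-12 → replaces -7 → [-16, -12]
-13 → replaces -12 → [-16, -13]
-32 → replaces -16 → [-32, -13]
-17 → replaces -13 → [-32, -17]
-28 → replaces -17 → [-32, -28]
Two tails, so the longest strictly decreasing subsequence of the original has length 2.

2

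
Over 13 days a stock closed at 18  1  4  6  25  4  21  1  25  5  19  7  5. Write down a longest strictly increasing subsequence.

1, 4, 6, 21, 25

Patience tails give the LIS length; then backtrack through the dp parents:
18 → extends → [18]
1 → replaces 18 → [1]
4 → extends → [1, 4]
6 → extends → [1, 4, 6]
25 → extends → [1, 4, 6, 25]
4 → already a tail → [1, 4, 6, 25]
21 → replaces 25 → [1, 4, 6, 21]
1 → already a tail → [1, 4, 6, 21]
25 → extends → [1, 4, 6, 21, 25]
5 → replaces 6 → [1, 4, 5, 21, 25]
19 → replaces 21 → [1, 4, 5, 19, 25]
7 → replaces 19 → [1, 4, 5, 7, 25]
5 → already a tail → [1, 4, 5, 7, 25]
Length 5; one witness is 1, 4, 6, 21, 25.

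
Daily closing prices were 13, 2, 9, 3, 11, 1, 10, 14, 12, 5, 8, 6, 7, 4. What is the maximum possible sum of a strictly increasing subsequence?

Let S[i] be the best sum of a strictly increasing subsequence ending at i:
i:      1  2  3  4  5  6  7  8  9 10 11 12 13 14
a[i]:  13  2  9  3 11  1 10 14 12  5  8  6  7  4
S:     13  2 11  5 22  1 21 36 34 10 18 16 23  9
Maximum is 36 (e.g. 2 + 9 + 11 + 14).

36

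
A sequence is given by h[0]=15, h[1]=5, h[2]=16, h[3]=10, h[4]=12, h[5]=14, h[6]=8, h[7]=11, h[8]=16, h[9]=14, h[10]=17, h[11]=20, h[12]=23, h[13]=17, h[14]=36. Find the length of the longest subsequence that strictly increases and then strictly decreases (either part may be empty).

inc[i] = longest strictly increasing subsequence ending at i; dec[i] = longest strictly decreasing subsequence starting at i:
i:      0  1  2  3  4  5  6  7  8  9 10 11 12 13 14
h[i]:  15  5 16 10 12 14  8 11 16 14 17 20 23 17 36
inc:    1  1  2  2  3  4  2  3  5  4  6  7  8  6  9
dec:    3  1  3  2  2  2  1  1  2  1  1  2  2  1  1
Best peak at i=12 (value 23): inc=8, dec=2, length 8+2−1 = 9.

9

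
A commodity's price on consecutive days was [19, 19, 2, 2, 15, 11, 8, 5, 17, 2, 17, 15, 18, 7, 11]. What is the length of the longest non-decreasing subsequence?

Let dp[i] be the length of the longest such subsequence ending at index i:
i:      1  2  3  4  5  6  7  8  9 10 11 12 13 14 15
a[i]:  19 19  2  2 15 11  8  5 17  2 17 15 18  7 11
dp:     1  2  1  2  3  3  3  3  4  3  5  4  6  4  5
Maximum dp value is 6.

6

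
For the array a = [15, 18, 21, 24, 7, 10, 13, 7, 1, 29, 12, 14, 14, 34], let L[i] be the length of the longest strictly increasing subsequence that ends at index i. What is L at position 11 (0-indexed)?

4

dp[i] = 1 + max{dp[j] : j<i, a[j]<a[i]} (or 1 if no such j):
i:      0  1  2  3  4  5  6  7  8  9 10 11 12 13
a[i]:  15 18 21 24  7 10 13  7  1 29 12 14 14 34
dp:     1  2  3  4  1  2  3  1  1  5  3  4  4  6
At index 11 the value is 4.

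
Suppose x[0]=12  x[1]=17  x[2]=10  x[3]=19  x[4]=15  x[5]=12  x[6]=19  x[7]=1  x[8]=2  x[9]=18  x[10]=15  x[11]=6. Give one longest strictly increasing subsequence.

Patience tails give the LIS length; then backtrack through the dp parents:
12 → extends → [12]
17 → extends → [12, 17]
10 → replaces 12 → [10, 17]
19 → extends → [10, 17, 19]
15 → replaces 17 → [10, 15, 19]
12 → replaces 15 → [10, 12, 19]
19 → already a tail → [10, 12, 19]
1 → replaces 10 → [1, 12, 19]
2 → replaces 12 → [1, 2, 19]
18 → replaces 19 → [1, 2, 18]
15 → replaces 18 → [1, 2, 15]
6 → replaces 15 → [1, 2, 6]
Length 3; one witness is 12, 17, 19.

12, 17, 19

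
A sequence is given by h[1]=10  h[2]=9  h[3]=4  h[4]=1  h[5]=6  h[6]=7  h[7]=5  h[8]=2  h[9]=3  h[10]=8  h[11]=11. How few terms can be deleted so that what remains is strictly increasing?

Fewest deletions = n − (longest strictly increasing subsequence).
i:      1  2  3  4  5  6  7  8  9 10 11
h[i]:  10  9  4  1  6  7  5  2  3  8 11
dp:     1  1  1  1  2  3  2  2  3  4  5
max dp = 5, so deletions = 11 − 5 = 6.

6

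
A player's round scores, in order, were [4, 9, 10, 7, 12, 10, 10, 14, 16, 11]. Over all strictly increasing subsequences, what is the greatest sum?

65

Let S[i] be the best sum of a strictly increasing subsequence ending at i:
i:      1  2  3  4  5  6  7  8  9 10
a[i]:   4  9 10  7 12 10 10 14 16 11
S:      4 13 23 11 35 23 23 49 65 34
Maximum is 65 (e.g. 4 + 9 + 10 + 12 + 14 + 16).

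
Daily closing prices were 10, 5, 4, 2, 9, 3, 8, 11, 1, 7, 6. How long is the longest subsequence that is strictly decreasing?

Let dp[i] be the longest strictly decreasing subsequence ending at i:
i:      1  2  3  4  5  6  7  8  9 10 11
a[i]:  10  5  4  2  9  3  8 11  1  7  6
dp:     1  2  3  4  2  4  3  1  5  4  5
Maximum is 5.

5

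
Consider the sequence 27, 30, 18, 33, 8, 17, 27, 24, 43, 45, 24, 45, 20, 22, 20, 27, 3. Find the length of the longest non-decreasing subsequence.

Track the smallest tail for each achievable length (allowing ties):
27 → extends → [27]
30 → extends → [27, 30]
18 → replaces 27 → [18, 30]
33 → extends → [18, 30, 33]
8 → replaces 18 → [8, 30, 33]
17 → replaces 30 → [8, 17, 33]
27 → replaces 33 → [8, 17, 27]
24 → replaces 27 → [8, 17, 24]
43 → extends → [8, 17, 24, 43]
45 → extends → [8, 17, 24, 43, 45]
24 → replaces 43 → [8, 17, 24, 24, 45]
45 → extends → [8, 17, 24, 24, 45, 45]
20 → replaces 24 → [8, 17, 20, 24, 45, 45]
22 → replaces 24 → [8, 17, 20, 22, 45, 45]
20 → replaces 22 → [8, 17, 20, 20, 45, 45]
27 → replaces 45 → [8, 17, 20, 20, 27, 45]
3 → replaces 8 → [3, 17, 20, 20, 27, 45]
Six tails, so the longest non-decreasing subsequence has length 6 (e.g. 27, 30, 33, 43, 45, 45).

6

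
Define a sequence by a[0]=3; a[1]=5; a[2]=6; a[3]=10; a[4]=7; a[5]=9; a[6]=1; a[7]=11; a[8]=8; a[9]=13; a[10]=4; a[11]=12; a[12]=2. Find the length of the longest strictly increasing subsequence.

7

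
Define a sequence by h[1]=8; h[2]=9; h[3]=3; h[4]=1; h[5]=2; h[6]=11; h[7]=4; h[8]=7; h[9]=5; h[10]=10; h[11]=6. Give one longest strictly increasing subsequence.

Patience tails give the LIS length; then backtrack through the dp parents:
8 → extends → [8]
9 → extends → [8, 9]
3 → replaces 8 → [3, 9]
1 → replaces 3 → [1, 9]
2 → replaces 9 → [1, 2]
11 → extends → [1, 2, 11]
4 → replaces 11 → [1, 2, 4]
7 → extends → [1, 2, 4, 7]
5 → replaces 7 → [1, 2, 4, 5]
10 → extends → [1, 2, 4, 5, 10]
6 → replaces 10 → [1, 2, 4, 5, 6]
Length 5; one witness is 1, 2, 4, 7, 10.

1, 2, 4, 7, 10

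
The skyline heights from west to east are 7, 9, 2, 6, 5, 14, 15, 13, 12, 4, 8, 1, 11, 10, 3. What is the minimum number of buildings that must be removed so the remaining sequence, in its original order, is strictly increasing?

Fewest deletions = n − (longest strictly increasing subsequence).
Patience tails:
7 → extends → [7]
9 → extends → [7, 9]
2 → replaces 7 → [2, 9]
6 → replaces 9 → [2, 6]
5 → replaces 6 → [2, 5]
14 → extends → [2, 5, 14]
15 → extends → [2, 5, 14, 15]
13 → replaces 14 → [2, 5, 13, 15]
12 → replaces 13 → [2, 5, 12, 15]
4 → replaces 5 → [2, 4, 12, 15]
8 → replaces 12 → [2, 4, 8, 15]
1 → replaces 2 → [1, 4, 8, 15]
11 → replaces 15 → [1, 4, 8, 11]
10 → replaces 11 → [1, 4, 8, 10]
3 → replaces 4 → [1, 3, 8, 10]
Longest strictly increasing subsequence has length 4, so deletions = 15 − 4 = 11.

11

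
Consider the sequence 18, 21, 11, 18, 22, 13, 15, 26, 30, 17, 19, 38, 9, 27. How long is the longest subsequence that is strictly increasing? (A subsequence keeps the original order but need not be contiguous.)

6

Let dp[i] be the length of the longest such subsequence ending at index i:
i:      1  2  3  4  5  6  7  8  9 10 11 12 13 14
a[i]:  18 21 11 18 22 13 15 26 30 17 19 38  9 27
dp:     1  2  1  2  3  2  3  4  5  4  5  6  1  6
Maximum dp value is 6.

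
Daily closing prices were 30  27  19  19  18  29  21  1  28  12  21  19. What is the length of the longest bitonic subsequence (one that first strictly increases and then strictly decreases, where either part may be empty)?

inc[i] = longest strictly increasing subsequence ending at i; dec[i] = longest strictly decreasing subsequence starting at i:
i:      1  2  3  4  5  6  7  8  9 10 11 12
a[i]:  30 27 19 19 18 29 21  1 28 12 21 19
inc:    1  1  1  1  1  2  2  1  3  2  3  3
dec:    5  4  3  3  2  4  2  1  3  1  2  1
Best peak at i=1 (value 30): inc=1, dec=5, length 1+5−1 = 5.

5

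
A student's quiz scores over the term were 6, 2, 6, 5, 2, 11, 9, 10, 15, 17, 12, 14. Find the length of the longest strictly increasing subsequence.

Track the smallest tail for each achievable length (strict):
6 → extends → [6]
2 → replaces 6 → [2]
6 → extends → [2, 6]
5 → replaces 6 → [2, 5]
2 → already a tail → [2, 5]
11 → extends → [2, 5, 11]
9 → replaces 11 → [2, 5, 9]
10 → extends → [2, 5, 9, 10]
15 → extends → [2, 5, 9, 10, 15]
17 → extends → [2, 5, 9, 10, 15, 17]
12 → replaces 15 → [2, 5, 9, 10, 12, 17]
14 → replaces 17 → [2, 5, 9, 10, 12, 14]
Six tails, so the longest strictly increasing subsequence has length 6 (e.g. 2, 6, 9, 10, 15, 17).

6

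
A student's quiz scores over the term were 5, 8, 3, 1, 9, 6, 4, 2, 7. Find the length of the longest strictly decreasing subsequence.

4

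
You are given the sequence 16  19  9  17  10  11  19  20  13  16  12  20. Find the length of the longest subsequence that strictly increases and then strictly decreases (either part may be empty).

7

inc[i] = longest strictly increasing subsequence ending at i; dec[i] = longest strictly decreasing subsequence starting at i:
i:      1  2  3  4  5  6  7  8  9 10 11 12
a[i]:  16 19  9 17 10 11 19 20 13 16 12 20
inc:    1  2  1  2  2  3  4  5  4  5  4  6
dec:    3  4  1  3  1  1  3  3  2  2  1  1
Best peak at i=8 (value 20): inc=5, dec=3, length 5+3−1 = 7.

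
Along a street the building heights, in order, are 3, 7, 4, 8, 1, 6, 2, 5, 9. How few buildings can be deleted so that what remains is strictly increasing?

Fewest deletions = n − (longest strictly increasing subsequence).
Patience tails:
3 → extends → [3]
7 → extends → [3, 7]
4 → replaces 7 → [3, 4]
8 → extends → [3, 4, 8]
1 → replaces 3 → [1, 4, 8]
6 → replaces 8 → [1, 4, 6]
2 → replaces 4 → [1, 2, 6]
5 → replaces 6 → [1, 2, 5]
9 → extends → [1, 2, 5, 9]
Longest strictly increasing subsequence has length 4, so deletions = 9 − 4 = 5.

5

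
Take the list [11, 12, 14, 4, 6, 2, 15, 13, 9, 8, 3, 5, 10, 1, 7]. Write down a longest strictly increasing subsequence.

11, 12, 14, 15

Patience tails give the LIS length; then backtrack through the dp parents:
11 → extends → [11]
12 → extends → [11, 12]
14 → extends → [11, 12, 14]
4 → replaces 11 → [4, 12, 14]
6 → replaces 12 → [4, 6, 14]
2 → replaces 4 → [2, 6, 14]
15 → extends → [2, 6, 14, 15]
13 → replaces 14 → [2, 6, 13, 15]
9 → replaces 13 → [2, 6, 9, 15]
8 → replaces 9 → [2, 6, 8, 15]
3 → replaces 6 → [2, 3, 8, 15]
5 → replaces 8 → [2, 3, 5, 15]
10 → replaces 15 → [2, 3, 5, 10]
1 → replaces 2 → [1, 3, 5, 10]
7 → replaces 10 → [1, 3, 5, 7]
Length 4; one witness is 11, 12, 14, 15.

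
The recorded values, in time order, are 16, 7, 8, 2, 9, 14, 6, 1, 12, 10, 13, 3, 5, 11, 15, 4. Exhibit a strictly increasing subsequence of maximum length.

7, 8, 9, 12, 13, 15

Patience tails give the LIS length; then backtrack through the dp parents:
16 → extends → [16]
7 → replaces 16 → [7]
8 → extends → [7, 8]
2 → replaces 7 → [2, 8]
9 → extends → [2, 8, 9]
14 → extends → [2, 8, 9, 14]
6 → replaces 8 → [2, 6, 9, 14]
1 → replaces 2 → [1, 6, 9, 14]
12 → replaces 14 → [1, 6, 9, 12]
10 → replaces 12 → [1, 6, 9, 10]
13 → extends → [1, 6, 9, 10, 13]
3 → replaces 6 → [1, 3, 9, 10, 13]
5 → replaces 9 → [1, 3, 5, 10, 13]
11 → replaces 13 → [1, 3, 5, 10, 11]
15 → extends → [1, 3, 5, 10, 11, 15]
4 → replaces 5 → [1, 3, 4, 10, 11, 15]
Length 6; one witness is 7, 8, 9, 12, 13, 15.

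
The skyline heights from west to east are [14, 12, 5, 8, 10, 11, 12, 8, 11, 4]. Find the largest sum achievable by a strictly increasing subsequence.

Let S[i] be the best sum of a strictly increasing subsequence ending at i:
i:      1  2  3  4  5  6  7  8  9 10
a[i]:  14 12  5  8 10 11 12  8 11  4
S:     14 12  5 13 23 34 46 13 34  4
Maximum is 46 (e.g. 5 + 8 + 10 + 11 + 12).

46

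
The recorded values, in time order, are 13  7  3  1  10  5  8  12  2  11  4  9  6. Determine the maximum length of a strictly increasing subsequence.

4

Let dp[i] be the length of the longest such subsequence ending at index i:
i:      1  2  3  4  5  6  7  8  9 10 11 12 13
a[i]:  13  7  3  1 10  5  8 12  2 11  4  9  6
dp:     1  1  1  1  2  2  3  4  2  4  3  4  4
Maximum dp value is 4.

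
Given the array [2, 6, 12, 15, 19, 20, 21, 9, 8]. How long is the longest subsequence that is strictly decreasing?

3

Let dp[i] be the longest strictly decreasing subsequence ending at i:
i:      1  2  3  4  5  6  7  8  9
a[i]:   2  6 12 15 19 20 21  9  8
dp:     1  1  1  1  1  1  1  2  3
Maximum is 3.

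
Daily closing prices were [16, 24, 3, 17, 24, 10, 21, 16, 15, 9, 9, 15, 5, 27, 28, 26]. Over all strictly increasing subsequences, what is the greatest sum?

112

Let S[i] be the best sum of a strictly increasing subsequence ending at i:
i:       1   2   3   4   5   6   7   8   9  10  11  12  13  14  15  16
a[i]:   16  24   3  17  24  10  21  16  15   9   9  15   5  27  28  26
S:      16  40   3  33  57  13  54  29  28  12  12  28   8  84 112  83
Maximum is 112 (e.g. 16 + 17 + 24 + 27 + 28).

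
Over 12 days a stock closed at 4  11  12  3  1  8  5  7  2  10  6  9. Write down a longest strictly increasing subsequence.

4, 5, 7, 10

Patience tails give the LIS length; then backtrack through the dp parents:
4 → extends → [4]
11 → extends → [4, 11]
12 → extends → [4, 11, 12]
3 → replaces 4 → [3, 11, 12]
1 → replaces 3 → [1, 11, 12]
8 → replaces 11 → [1, 8, 12]
5 → replaces 8 → [1, 5, 12]
7 → replaces 12 → [1, 5, 7]
2 → replaces 5 → [1, 2, 7]
10 → extends → [1, 2, 7, 10]
6 → replaces 7 → [1, 2, 6, 10]
9 → replaces 10 → [1, 2, 6, 9]
Length 4; one witness is 4, 5, 7, 10.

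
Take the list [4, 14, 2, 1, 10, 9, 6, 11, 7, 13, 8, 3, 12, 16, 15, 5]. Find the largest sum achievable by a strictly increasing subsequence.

Let S[i] be the best sum of a strictly increasing subsequence ending at i:
i:      1  2  3  4  5  6  7  8  9 10 11 12 13 14 15 16
a[i]:   4 14  2  1 10  9  6 11  7 13  8  3 12 16 15  5
S:      4 18  2  1 14 13 10 25 17 38 25  5 37 54 53 10
Maximum is 54 (e.g. 4 + 10 + 11 + 13 + 16).

54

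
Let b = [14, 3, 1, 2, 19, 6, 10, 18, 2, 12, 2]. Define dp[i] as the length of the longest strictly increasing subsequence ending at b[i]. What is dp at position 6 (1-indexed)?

3

dp[i] = 1 + max{dp[j] : j<i, b[j]<b[i]} (or 1 if no such j):
i:      1  2  3  4  5  6  7  8  9 10 11
b[i]:  14  3  1  2 19  6 10 18  2 12  2
dp:     1  1  1  2  3  3  4  5  2  5  2
At index 6 the value is 3.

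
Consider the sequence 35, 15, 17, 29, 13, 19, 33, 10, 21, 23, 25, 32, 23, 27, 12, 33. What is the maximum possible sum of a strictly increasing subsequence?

185

Let S[i] be the best sum of a strictly increasing subsequence ending at i:
i:       1   2   3   4   5   6   7   8   9  10  11  12  13  14  15  16
a[i]:   35  15  17  29  13  19  33  10  21  23  25  32  23  27  12  33
S:      35  15  32  61  13  51  94  10  72  95 120 152  95 147  22 185
Maximum is 185 (e.g. 15 + 17 + 19 + 21 + 23 + 25 + 32 + 33).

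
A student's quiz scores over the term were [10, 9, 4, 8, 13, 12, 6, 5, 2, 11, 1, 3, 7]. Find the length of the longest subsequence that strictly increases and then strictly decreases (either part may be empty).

8

inc[i] = longest strictly increasing subsequence ending at i; dec[i] = longest strictly decreasing subsequence starting at i:
i:      1  2  3  4  5  6  7  8  9 10 11 12 13
a[i]:  10  9  4  8 13 12  6  5  2 11  1  3  7
inc:    1  1  1  2  3  3  2  2  1  3  1  2  3
dec:    7  6  3  5  6  5  4  3  2  2  1  1  1
Best peak at i=5 (value 13): inc=3, dec=6, length 3+6−1 = 8.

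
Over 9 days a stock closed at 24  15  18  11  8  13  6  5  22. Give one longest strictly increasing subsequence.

Patience tails give the LIS length; then backtrack through the dp parents:
24 → extends → [24]
15 → replaces 24 → [15]
18 → extends → [15, 18]
11 → replaces 15 → [11, 18]
8 → replaces 11 → [8, 18]
13 → replaces 18 → [8, 13]
6 → replaces 8 → [6, 13]
5 → replaces 6 → [5, 13]
22 → extends → [5, 13, 22]
Length 3; one witness is 15, 18, 22.

15, 18, 22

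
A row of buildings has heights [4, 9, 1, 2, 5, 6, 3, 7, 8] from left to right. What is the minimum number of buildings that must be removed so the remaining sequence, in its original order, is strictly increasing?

Fewest deletions = n − (longest strictly increasing subsequence).
Patience tails:
4 → extends → [4]
9 → extends → [4, 9]
1 → replaces 4 → [1, 9]
2 → replaces 9 → [1, 2]
5 → extends → [1, 2, 5]
6 → extends → [1, 2, 5, 6]
3 → replaces 5 → [1, 2, 3, 6]
7 → extends → [1, 2, 3, 6, 7]
8 → extends → [1, 2, 3, 6, 7, 8]
Longest strictly increasing subsequence has length 6, so deletions = 9 − 6 = 3.

3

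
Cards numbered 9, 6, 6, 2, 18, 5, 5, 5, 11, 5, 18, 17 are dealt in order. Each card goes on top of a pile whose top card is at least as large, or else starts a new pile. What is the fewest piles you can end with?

4

Place each on the leftmost legal pile:
9 → new pile 1 (tops now [9])
6 → pile 1 (tops now [6])
6 → pile 1 (tops now [6])
2 → pile 1 (tops now [2])
18 → new pile 2 (tops now [2, 18])
5 → pile 2 (tops now [2, 5])
5 → pile 2 (tops now [2, 5])
5 → pile 2 (tops now [2, 5])
11 → new pile 3 (tops now [2, 5, 11])
5 → pile 2 (tops now [2, 5, 11])
18 → new pile 4 (tops now [2, 5, 11, 18])
17 → pile 4 (tops now [2, 5, 11, 17])
Four piles.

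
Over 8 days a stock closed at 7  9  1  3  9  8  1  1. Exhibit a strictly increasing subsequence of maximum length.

Patience tails give the LIS length; then backtrack through the dp parents:
7 → extends → [7]
9 → extends → [7, 9]
1 → replaces 7 → [1, 9]
3 → replaces 9 → [1, 3]
9 → extends → [1, 3, 9]
8 → replaces 9 → [1, 3, 8]
1 → already a tail → [1, 3, 8]
1 → already a tail → [1, 3, 8]
Length 3; one witness is 1, 3, 9.

1, 3, 9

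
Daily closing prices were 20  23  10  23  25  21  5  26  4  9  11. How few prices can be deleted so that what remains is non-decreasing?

Fewest deletions = n − (longest non-decreasing subsequence).
i:      1  2  3  4  5  6  7  8  9 10 11
a[i]:  20 23 10 23 25 21  5 26  4  9 11
dp:     1  2  1  3  4  2  1  5  1  2  3
max dp = 5, so deletions = 11 − 5 = 6.

6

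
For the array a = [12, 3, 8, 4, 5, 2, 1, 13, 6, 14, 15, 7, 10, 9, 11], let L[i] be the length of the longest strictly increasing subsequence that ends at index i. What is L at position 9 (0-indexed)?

5

dp[i] = 1 + max{dp[j] : j<i, a[j]<a[i]} (or 1 if no such j):
i:      0  1  2  3  4  5  6  7  8  9 10 11 12 13 14
a[i]:  12  3  8  4  5  2  1 13  6 14 15  7 10  9 11
dp:     1  1  2  2  3  1  1  4  4  5  6  5  6  6  7
At index 9 the value is 5.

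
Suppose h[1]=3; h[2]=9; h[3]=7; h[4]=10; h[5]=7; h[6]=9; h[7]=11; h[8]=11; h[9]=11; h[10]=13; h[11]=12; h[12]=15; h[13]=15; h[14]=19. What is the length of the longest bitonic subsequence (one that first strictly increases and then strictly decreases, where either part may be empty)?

7

inc[i] = longest strictly increasing subsequence ending at i; dec[i] = longest strictly decreasing subsequence starting at i:
i:      1  2  3  4  5  6  7  8  9 10 11 12 13 14
h[i]:   3  9  7 10  7  9 11 11 11 13 12 15 15 19
inc:    1  2  2  3  2  3  4  4  4  5  5  6  6  7
dec:    1  2  1  2  1  1  1  1  1  2  1  1  1  1
Best peak at i=14 (value 19): inc=7, dec=1, length 7+1−1 = 7.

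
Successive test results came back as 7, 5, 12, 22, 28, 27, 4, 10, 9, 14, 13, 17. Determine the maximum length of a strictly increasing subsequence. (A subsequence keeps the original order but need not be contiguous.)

Track the smallest tail for each achievable length (strict):
7 → extends → [7]
5 → replaces 7 → [5]
12 → extends → [5, 12]
22 → extends → [5, 12, 22]
28 → extends → [5, 12, 22, 28]
27 → replaces 28 → [5, 12, 22, 27]
4 → replaces 5 → [4, 12, 22, 27]
10 → replaces 12 → [4, 10, 22, 27]
9 → replaces 10 → [4, 9, 22, 27]
14 → replaces 22 → [4, 9, 14, 27]
13 → replaces 14 → [4, 9, 13, 27]
17 → replaces 27 → [4, 9, 13, 17]
Four tails, so the longest strictly increasing subsequence has length 4 (e.g. 7, 12, 22, 28).

4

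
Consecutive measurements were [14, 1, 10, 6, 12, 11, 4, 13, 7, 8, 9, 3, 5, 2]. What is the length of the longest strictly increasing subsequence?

Track the smallest tail for each achievable length (strict):
14 → extends → [14]
1 → replaces 14 → [1]
10 → extends → [1, 10]
6 → replaces 10 → [1, 6]
12 → extends → [1, 6, 12]
11 → replaces 12 → [1, 6, 11]
4 → replaces 6 → [1, 4, 11]
13 → extends → [1, 4, 11, 13]
7 → replaces 11 → [1, 4, 7, 13]
8 → replaces 13 → [1, 4, 7, 8]
9 → extends → [1, 4, 7, 8, 9]
3 → replaces 4 → [1, 3, 7, 8, 9]
5 → replaces 7 → [1, 3, 5, 8, 9]
2 → replaces 3 → [1, 2, 5, 8, 9]
Five tails, so the longest strictly increasing subsequence has length 5 (e.g. 1, 6, 7, 8, 9).

5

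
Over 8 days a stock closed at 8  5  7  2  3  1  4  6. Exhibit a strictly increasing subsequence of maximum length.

Patience tails give the LIS length; then backtrack through the dp parents:
8 → extends → [8]
5 → replaces 8 → [5]
7 → extends → [5, 7]
2 → replaces 5 → [2, 7]
3 → replaces 7 → [2, 3]
1 → replaces 2 → [1, 3]
4 → extends → [1, 3, 4]
6 → extends → [1, 3, 4, 6]
Length 4; one witness is 2, 3, 4, 6.

2, 3, 4, 6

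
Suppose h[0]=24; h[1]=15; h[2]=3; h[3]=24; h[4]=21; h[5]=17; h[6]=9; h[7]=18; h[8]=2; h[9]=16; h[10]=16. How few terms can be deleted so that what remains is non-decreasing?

7

Fewest deletions = n − (longest non-decreasing subsequence).
i:      0  1  2  3  4  5  6  7  8  9 10
h[i]:  24 15  3 24 21 17  9 18  2 16 16
dp:     1  1  1  2  2  2  2  3  1  3  4
max dp = 4, so deletions = 11 − 4 = 7.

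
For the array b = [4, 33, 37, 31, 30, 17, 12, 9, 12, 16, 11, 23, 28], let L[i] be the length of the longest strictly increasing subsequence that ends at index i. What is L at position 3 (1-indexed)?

3

dp[i] = 1 + max{dp[j] : j<i, b[j]<b[i]} (or 1 if no such j):
i:      1  2  3  4  5  6  7  8  9 10 11 12 13
b[i]:   4 33 37 31 30 17 12  9 12 16 11 23 28
dp:     1  2  3  2  2  2  2  2  3  4  3  5  6
At index 3 the value is 3.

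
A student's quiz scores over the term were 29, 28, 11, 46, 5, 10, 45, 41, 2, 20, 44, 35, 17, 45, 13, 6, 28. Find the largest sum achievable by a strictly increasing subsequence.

Let S[i] be the best sum of a strictly increasing subsequence ending at i:
i:       1   2   3   4   5   6   7   8   9  10  11  12  13  14  15  16  17
a[i]:   29  28  11  46   5  10  45  41   2  20  44  35  17  45  13   6  28
S:      29  28  11  75   5  15  74  70   2  35 114  70  32 159  28  11  63
Maximum is 159 (e.g. 29 + 41 + 44 + 45).

159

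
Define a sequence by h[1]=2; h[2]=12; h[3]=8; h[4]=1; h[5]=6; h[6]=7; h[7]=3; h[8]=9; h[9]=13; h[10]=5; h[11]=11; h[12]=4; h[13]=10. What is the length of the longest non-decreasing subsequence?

5

Let dp[i] be the length of the longest such subsequence ending at index i:
i:      1  2  3  4  5  6  7  8  9 10 11 12 13
h[i]:   2 12  8  1  6  7  3  9 13  5 11  4 10
dp:     1  2  2  1  2  3  2  4  5  3  5  3  5
Maximum dp value is 5.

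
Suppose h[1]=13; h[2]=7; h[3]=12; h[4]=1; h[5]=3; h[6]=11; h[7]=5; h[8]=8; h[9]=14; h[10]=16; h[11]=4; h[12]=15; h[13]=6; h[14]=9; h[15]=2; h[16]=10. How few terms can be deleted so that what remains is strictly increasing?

Fewest deletions = n − (longest strictly increasing subsequence).
Patience tails:
13 → extends → [13]
7 → replaces 13 → [7]
12 → extends → [7, 12]
1 → replaces 7 → [1, 12]
3 → replaces 12 → [1, 3]
11 → extends → [1, 3, 11]
5 → replaces 11 → [1, 3, 5]
8 → extends → [1, 3, 5, 8]
14 → extends → [1, 3, 5, 8, 14]
16 → extends → [1, 3, 5, 8, 14, 16]
4 → replaces 5 → [1, 3, 4, 8, 14, 16]
15 → replaces 16 → [1, 3, 4, 8, 14, 15]
6 → replaces 8 → [1, 3, 4, 6, 14, 15]
9 → replaces 14 → [1, 3, 4, 6, 9, 15]
2 → replaces 3 → [1, 2, 4, 6, 9, 15]
10 → replaces 15 → [1, 2, 4, 6, 9, 10]
Longest strictly increasing subsequence has length 6, so deletions = 16 − 6 = 10.

10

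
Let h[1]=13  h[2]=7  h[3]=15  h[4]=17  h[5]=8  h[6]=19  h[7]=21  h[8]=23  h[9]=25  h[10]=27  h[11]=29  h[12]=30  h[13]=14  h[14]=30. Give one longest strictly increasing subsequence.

13, 15, 17, 19, 21, 23, 25, 27, 29, 30

Patience tails give the LIS length; then backtrack through the dp parents:
13 → extends → [13]
7 → replaces 13 → [7]
15 → extends → [7, 15]
17 → extends → [7, 15, 17]
8 → replaces 15 → [7, 8, 17]
19 → extends → [7, 8, 17, 19]
21 → extends → [7, 8, 17, 19, 21]
23 → extends → [7, 8, 17, 19, 21, 23]
25 → extends → [7, 8, 17, 19, 21, 23, 25]
27 → extends → [7, 8, 17, 19, 21, 23, 25, 27]
29 → extends → [7, 8, 17, 19, 21, 23, 25, 27, 29]
30 → extends → [7, 8, 17, 19, 21, 23, 25, 27, 29, 30]
14 → replaces 17 → [7, 8, 14, 19, 21, 23, 25, 27, 29, 30]
30 → already a tail → [7, 8, 14, 19, 21, 23, 25, 27, 29, 30]
Length 10; one witness is 13, 15, 17, 19, 21, 23, 25, 27, 29, 30.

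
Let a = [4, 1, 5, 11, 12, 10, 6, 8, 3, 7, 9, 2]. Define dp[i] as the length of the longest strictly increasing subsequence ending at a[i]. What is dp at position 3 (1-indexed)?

2

dp[i] = 1 + max{dp[j] : j<i, a[j]<a[i]} (or 1 if no such j):
i:      1  2  3  4  5  6  7  8  9 10 11 12
a[i]:   4  1  5 11 12 10  6  8  3  7  9  2
dp:     1  1  2  3  4  3  3  4  2  4  5  2
At index 3 the value is 2.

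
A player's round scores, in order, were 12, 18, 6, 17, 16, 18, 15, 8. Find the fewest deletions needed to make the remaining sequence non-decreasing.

Fewest deletions = n − (longest non-decreasing subsequence).
Patience tails:
12 → extends → [12]
18 → extends → [12, 18]
6 → replaces 12 → [6, 18]
17 → replaces 18 → [6, 17]
16 → replaces 17 → [6, 16]
18 → extends → [6, 16, 18]
15 → replaces 16 → [6, 15, 18]
8 → replaces 15 → [6, 8, 18]
Longest non-decreasing subsequence has length 3, so deletions = 8 − 3 = 5.

5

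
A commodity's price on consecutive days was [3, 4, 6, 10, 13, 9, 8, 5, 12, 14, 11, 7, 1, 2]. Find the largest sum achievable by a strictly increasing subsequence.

Let S[i] be the best sum of a strictly increasing subsequence ending at i:
i:      1  2  3  4  5  6  7  8  9 10 11 12 13 14
a[i]:   3  4  6 10 13  9  8  5 12 14 11  7  1  2
S:      3  7 13 23 36 22 21 12 35 50 34 20  1  3
Maximum is 50 (e.g. 3 + 4 + 6 + 10 + 13 + 14).

50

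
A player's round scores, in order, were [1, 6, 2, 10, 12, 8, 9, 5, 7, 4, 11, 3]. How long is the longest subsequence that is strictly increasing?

5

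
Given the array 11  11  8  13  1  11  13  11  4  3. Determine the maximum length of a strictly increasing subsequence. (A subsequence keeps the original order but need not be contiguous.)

3

Let dp[i] be the length of the longest such subsequence ending at index i:
i:      1  2  3  4  5  6  7  8  9 10
a[i]:  11 11  8 13  1 11 13 11  4  3
dp:     1  1  1  2  1  2  3  2  2  2
Maximum dp value is 3.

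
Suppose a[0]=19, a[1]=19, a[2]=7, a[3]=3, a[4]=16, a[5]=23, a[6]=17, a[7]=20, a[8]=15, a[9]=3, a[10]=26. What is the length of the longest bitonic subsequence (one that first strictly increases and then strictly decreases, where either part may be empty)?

6

inc[i] = longest strictly increasing subsequence ending at i; dec[i] = longest strictly decreasing subsequence starting at i:
i:      0  1  2  3  4  5  6  7  8  9 10
a[i]:  19 19  7  3 16 23 17 20 15  3 26
inc:    1  1  1  1  2  3  3  4  2  1  5
dec:    4  4  2  1  3  4  3  3  2  1  1
Best peak at i=5 (value 23): inc=3, dec=4, length 3+4−1 = 6.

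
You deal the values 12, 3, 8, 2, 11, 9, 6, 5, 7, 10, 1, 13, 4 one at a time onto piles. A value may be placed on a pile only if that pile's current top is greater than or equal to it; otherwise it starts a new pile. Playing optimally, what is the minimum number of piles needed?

Place each on the leftmost legal pile:
12 → new pile 1 (tops now [12])
3 → pile 1 (tops now [3])
8 → new pile 2 (tops now [3, 8])
2 → pile 1 (tops now [2, 8])
11 → new pile 3 (tops now [2, 8, 11])
9 → pile 3 (tops now [2, 8, 9])
6 → pile 2 (tops now [2, 6, 9])
5 → pile 2 (tops now [2, 5, 9])
7 → pile 3 (tops now [2, 5, 7])
10 → new pile 4 (tops now [2, 5, 7, 10])
1 → pile 1 (tops now [1, 5, 7, 10])
13 → new pile 5 (tops now [1, 5, 7, 10, 13])
4 → pile 2 (tops now [1, 4, 7, 10, 13])
Five piles.

5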